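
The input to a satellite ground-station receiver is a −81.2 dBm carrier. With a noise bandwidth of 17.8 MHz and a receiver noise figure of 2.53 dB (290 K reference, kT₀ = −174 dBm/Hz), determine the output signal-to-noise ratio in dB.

Noise floor: N = −174 + 10 log₁₀(B) + NF
10 log₁₀(1.78×10⁷) = 72.5 dB
N = −174 + 72.5 + 2.53 = −98.97 dBm
SNR = P_sig − N = −81.2 − (−98.97) = 17.77 dB → 17.8 dB

17.8 dB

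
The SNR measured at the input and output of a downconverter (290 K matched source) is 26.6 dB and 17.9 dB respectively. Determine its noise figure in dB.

NF (dB) = SNR_in(dB) − SNR_out(dB) when the source is at T₀
NF = 26.6 − 17.9 = 8.7 dB

8.7 dB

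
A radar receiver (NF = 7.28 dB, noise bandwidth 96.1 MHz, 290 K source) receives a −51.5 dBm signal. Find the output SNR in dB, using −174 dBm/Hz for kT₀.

Noise floor: N = −174 + 10 log₁₀(B) + NF
10 log₁₀(9.61×10⁷) = 79.83 dB
N = −174 + 79.83 + 7.28 = −86.89 dBm
SNR = P_sig − N = −51.5 − (−86.89) = 35.39 dB → 35.4 dB

35.4 dB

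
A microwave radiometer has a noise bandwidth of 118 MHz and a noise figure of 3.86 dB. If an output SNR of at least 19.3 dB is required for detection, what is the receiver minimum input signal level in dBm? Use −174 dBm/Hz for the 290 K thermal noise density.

Sensitivity = −174 + 10 log₁₀(B) + NF + SNR_min
= −174 + 80.72 + 3.86 + 19.3
= −70.12 dBm → −70.1 dBm

−70.1 dBm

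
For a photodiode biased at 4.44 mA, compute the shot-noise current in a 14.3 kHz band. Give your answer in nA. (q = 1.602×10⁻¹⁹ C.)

4.51 nA

I_n = √(2qI·B)
2qI·B = 2 × 1.602×10⁻¹⁹ × 4.44×10⁻³ × 1.43×10⁴ = 2.03×10⁻¹⁷ A²
I_n = √(2.03×10⁻¹⁷) = 4.51×10⁻⁹ A = 4.51 nA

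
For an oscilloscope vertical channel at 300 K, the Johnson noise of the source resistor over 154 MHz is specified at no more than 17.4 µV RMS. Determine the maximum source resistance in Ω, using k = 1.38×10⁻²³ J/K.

119 Ω

Johnson–Nyquist: V_n = √(4kTRB) ⇒ R = V_n² / (4kTB)
4kTB = 4 × 1.38×10⁻²³ × 300 × 1.54×10⁸ = 2.55×10⁻¹²
R = (1.74×10⁻⁵)² / 2.55×10⁻¹² = 1.19×10² Ω = 119 Ω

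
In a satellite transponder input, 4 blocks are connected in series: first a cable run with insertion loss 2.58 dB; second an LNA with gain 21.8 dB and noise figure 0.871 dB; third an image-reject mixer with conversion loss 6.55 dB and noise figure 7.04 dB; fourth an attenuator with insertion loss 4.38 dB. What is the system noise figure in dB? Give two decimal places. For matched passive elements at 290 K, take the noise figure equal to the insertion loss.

Convert to linear (a loss of L dB is a gain of −L dB): F_i = 10^(NF_i/10), G_i = 10^(G_i,dB/10)
  Stage 1: F_1 = 10^(2.58/10) = 1.811, G_1 = 10^(−2.58/10) = 0.5521
  Stage 2: F_2 = 10^(0.871/10) = 1.222, G_2 = 10^(21.8/10) = 151.4
  Stage 3: F_3 = 10^(7.04/10) = 5.058, G_3 = 10^(−6.55/10) = 0.2213
  Stage 4: F_4 = 10^(4.38/10) = 2.742, G_4 = 10^(−4.38/10) = 0.3648
Friis cascade:
  F = 1.811 + (1.222 − 1)/0.5521 + (5.058 − 1)/83.56 + (2.742 − 1)/18.49 = 2.356
NF = 10 log₁₀(2.356) = 3.72 dB

3.72 dB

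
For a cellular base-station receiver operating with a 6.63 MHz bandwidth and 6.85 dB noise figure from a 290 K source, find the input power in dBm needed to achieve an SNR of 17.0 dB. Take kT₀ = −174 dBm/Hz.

−81.9 dBm

Sensitivity = −174 + 10 log₁₀(B) + NF + SNR_min
= −174 + 68.22 + 6.85 + 17.0
= −81.93 dBm → −81.9 dBm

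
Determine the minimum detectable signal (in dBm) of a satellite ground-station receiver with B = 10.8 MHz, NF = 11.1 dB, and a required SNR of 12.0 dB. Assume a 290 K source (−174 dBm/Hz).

−80.6 dBm

Sensitivity = −174 + 10 log₁₀(B) + NF + SNR_min
= −174 + 70.33 + 11.1 + 12.0
= −80.57 dBm → −80.6 dBm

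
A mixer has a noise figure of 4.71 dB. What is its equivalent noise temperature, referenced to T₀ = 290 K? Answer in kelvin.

F = 10^(4.71/10) = 2.95801
T_e = (F − 1)·T₀ = (2.95801 − 1) × 290 = 568 K

568 K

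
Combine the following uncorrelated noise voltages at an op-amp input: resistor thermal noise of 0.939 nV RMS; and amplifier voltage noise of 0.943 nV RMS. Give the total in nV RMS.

1.33 nV

Uncorrelated sources add in power (mean-square): V_tot = √(ΣV_i²)
V_tot = √[(9.39×10⁻¹⁰)² + (9.43×10⁻¹⁰)²] = 1.33×10⁻⁹ V = 1.33 nV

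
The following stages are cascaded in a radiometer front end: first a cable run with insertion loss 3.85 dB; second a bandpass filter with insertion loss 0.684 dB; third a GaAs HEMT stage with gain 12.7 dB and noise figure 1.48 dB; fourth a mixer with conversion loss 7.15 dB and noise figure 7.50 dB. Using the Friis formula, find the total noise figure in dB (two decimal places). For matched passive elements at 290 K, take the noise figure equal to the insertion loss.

6.72 dB

Convert to linear (a loss of L dB is a gain of −L dB): F_i = 10^(NF_i/10), G_i = 10^(G_i,dB/10)
  Stage 1: F_1 = 10^(3.85/10) = 2.427, G_1 = 10^(−3.85/10) = 0.4121
  Stage 2: F_2 = 10^(0.684/10) = 1.171, G_2 = 10^(−0.684/10) = 0.8543
  Stage 3: F_3 = 10^(1.48/10) = 1.406, G_3 = 10^(12.7/10) = 18.62
  Stage 4: F_4 = 10^(7.50/10) = 5.623, G_4 = 10^(−7.15/10) = 0.1928
Friis cascade:
  F = 2.427 + (1.171 − 1)/0.4121 + (1.406 − 1)/0.3520 + (5.623 − 1)/6.555 = 4.699
NF = 10 log₁₀(4.699) = 6.72 dB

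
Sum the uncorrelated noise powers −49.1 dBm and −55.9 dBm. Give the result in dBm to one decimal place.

Convert to linear, add, convert back:
P₁ = 1.23×10⁻⁸ W, P₂ = 2.57×10⁻⁹ W
P_tot = 1.49×10⁻⁸ W → 10 log₁₀(P_tot / 10⁻³) = −48.3 dBm

−48.3 dBm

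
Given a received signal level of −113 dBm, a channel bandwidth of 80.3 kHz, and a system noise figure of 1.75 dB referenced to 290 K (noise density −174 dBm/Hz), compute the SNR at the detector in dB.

10.2 dB

Noise floor: N = −174 + 10 log₁₀(B) + NF
10 log₁₀(8.03×10⁴) = 49.05 dB
N = −174 + 49.05 + 1.75 = −123.20 dBm
SNR = P_sig − N = −113 − (−123.20) = 10.20 dB → 10.2 dB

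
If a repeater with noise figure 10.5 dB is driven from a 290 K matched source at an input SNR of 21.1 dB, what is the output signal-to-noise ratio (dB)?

10.6 dB

By definition F = SNR_in/SNR_out, so in dB: SNR_out = SNR_in − NF
SNR_out = 21.1 − 10.5 = 10.6 dB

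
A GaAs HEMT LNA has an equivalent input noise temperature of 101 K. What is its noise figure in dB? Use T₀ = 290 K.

1.30 dB

F = 1 + T_e/T₀ = 1 + 101/290 = 1.34828
NF = 10 log₁₀(1.34828) = 1.30 dB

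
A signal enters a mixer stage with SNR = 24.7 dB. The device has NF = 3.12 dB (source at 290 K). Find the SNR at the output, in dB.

By definition F = SNR_in/SNR_out, so in dB: SNR_out = SNR_in − NF
SNR_out = 24.7 − 3.12 = 21.58 dB

21.58 dB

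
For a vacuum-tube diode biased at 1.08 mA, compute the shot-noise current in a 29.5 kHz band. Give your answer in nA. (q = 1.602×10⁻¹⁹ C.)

I_n = √(2qI·B)
2qI·B = 2 × 1.602×10⁻¹⁹ × 1.08×10⁻³ × 2.95×10⁴ = 1.02×10⁻¹⁷ A²
I_n = √(1.02×10⁻¹⁷) = 3.19×10⁻⁹ A = 3.19 nA

3.19 nA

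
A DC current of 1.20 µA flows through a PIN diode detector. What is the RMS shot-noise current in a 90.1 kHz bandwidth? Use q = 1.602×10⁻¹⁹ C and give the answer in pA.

186 pA

I_n = √(2qI·B)
2qI·B = 2 × 1.602×10⁻¹⁹ × 1.20×10⁻⁶ × 9.01×10⁴ = 3.46×10⁻²⁰ A²
I_n = √(3.46×10⁻²⁰) = 1.86×10⁻¹⁰ A = 186 pA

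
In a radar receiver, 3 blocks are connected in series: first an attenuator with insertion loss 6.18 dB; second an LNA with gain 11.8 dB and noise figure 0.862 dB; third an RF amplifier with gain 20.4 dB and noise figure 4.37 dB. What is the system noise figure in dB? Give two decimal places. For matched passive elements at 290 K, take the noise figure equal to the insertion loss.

Convert to linear (a loss of L dB is a gain of −L dB): F_i = 10^(NF_i/10), G_i = 10^(G_i,dB/10)
  Stage 1: F_1 = 10^(6.18/10) = 4.150, G_1 = 10^(−6.18/10) = 0.2410
  Stage 2: F_2 = 10^(0.862/10) = 1.220, G_2 = 10^(11.8/10) = 15.14
  Stage 3: F_3 = 10^(4.37/10) = 2.735, G_3 = 10^(20.4/10) = 109.6
Friis cascade:
  F = 4.150 + (1.220 − 1)/0.2410 + (2.735 − 1)/3.648 = 5.536
NF = 10 log₁₀(5.536) = 7.43 dB

7.43 dB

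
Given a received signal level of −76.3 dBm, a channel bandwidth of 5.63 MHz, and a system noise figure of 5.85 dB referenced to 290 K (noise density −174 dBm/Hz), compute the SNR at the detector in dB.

24.3 dB

Noise floor: N = −174 + 10 log₁₀(B) + NF
10 log₁₀(5.63×10⁶) = 67.51 dB
N = −174 + 67.51 + 5.85 = −100.64 dBm
SNR = P_sig − N = −76.3 − (−100.64) = 24.34 dB → 24.3 dB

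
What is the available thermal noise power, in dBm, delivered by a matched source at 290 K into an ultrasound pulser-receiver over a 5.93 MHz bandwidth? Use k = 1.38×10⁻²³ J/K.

−106.2 dBm

P_n = kTB = 1.38×10⁻²³ × 290 × 5.93×10⁶ = 2.37×10⁻¹⁴ W
In dBm: 10 log₁₀(2.37×10⁻¹⁴ / 10⁻³) = −106.2 dBm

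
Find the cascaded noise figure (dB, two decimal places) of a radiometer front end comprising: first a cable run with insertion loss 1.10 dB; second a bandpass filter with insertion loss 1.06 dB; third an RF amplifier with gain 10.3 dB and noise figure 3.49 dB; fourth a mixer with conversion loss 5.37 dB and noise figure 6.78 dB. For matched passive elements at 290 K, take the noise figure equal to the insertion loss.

6.28 dB

Convert to linear (a loss of L dB is a gain of −L dB): F_i = 10^(NF_i/10), G_i = 10^(G_i,dB/10)
  Stage 1: F_1 = 10^(1.10/10) = 1.288, G_1 = 10^(−1.10/10) = 0.7762
  Stage 2: F_2 = 10^(1.06/10) = 1.276, G_2 = 10^(−1.06/10) = 0.7834
  Stage 3: F_3 = 10^(3.49/10) = 2.234, G_3 = 10^(10.3/10) = 10.72
  Stage 4: F_4 = 10^(6.78/10) = 4.764, G_4 = 10^(−5.37/10) = 0.2904
Friis cascade:
  F = 1.288 + (1.276 − 1)/0.7762 + (2.234 − 1)/0.6081 + (4.764 − 1)/6.516 = 4.251
NF = 10 log₁₀(4.251) = 6.28 dB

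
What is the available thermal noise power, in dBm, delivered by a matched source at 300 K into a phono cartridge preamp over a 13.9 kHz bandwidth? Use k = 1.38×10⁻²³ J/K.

−132.4 dBm

P_n = kTB = 1.38×10⁻²³ × 300 × 1.39×10⁴ = 5.75×10⁻¹⁷ W
In dBm: 10 log₁₀(5.75×10⁻¹⁷ / 10⁻³) = −132.4 dBm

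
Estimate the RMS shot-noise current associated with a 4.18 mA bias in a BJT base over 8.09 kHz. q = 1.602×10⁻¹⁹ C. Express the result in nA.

3.29 nA

I_n = √(2qI·B)
2qI·B = 2 × 1.602×10⁻¹⁹ × 4.18×10⁻³ × 8.09×10³ = 1.08×10⁻¹⁷ A²
I_n = √(1.08×10⁻¹⁷) = 3.29×10⁻⁹ A = 3.29 nA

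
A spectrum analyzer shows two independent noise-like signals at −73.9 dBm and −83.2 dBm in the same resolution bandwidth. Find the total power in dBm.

Convert to linear, add, convert back:
P₁ = 4.07×10⁻¹¹ W, P₂ = 4.79×10⁻¹² W
P_tot = 4.55×10⁻¹¹ W → 10 log₁₀(P_tot / 10⁻³) = −73.4 dBm

−73.4 dBm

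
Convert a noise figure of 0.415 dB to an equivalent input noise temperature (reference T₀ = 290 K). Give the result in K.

29.1 K

F = 10^(0.415/10) = 1.10027
T_e = (F − 1)·T₀ = (1.10027 − 1) × 290 = 29.1 K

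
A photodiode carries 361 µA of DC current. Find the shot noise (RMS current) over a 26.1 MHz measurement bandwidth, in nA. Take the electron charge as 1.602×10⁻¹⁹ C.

54.9 nA

I_n = √(2qI·B)
2qI·B = 2 × 1.602×10⁻¹⁹ × 3.61×10⁻⁴ × 2.61×10⁷ = 3.02×10⁻¹⁵ A²
I_n = √(3.02×10⁻¹⁵) = 5.49×10⁻⁸ A = 54.9 nA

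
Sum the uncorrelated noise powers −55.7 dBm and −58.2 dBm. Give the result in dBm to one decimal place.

−53.8 dBm

Convert to linear, add, convert back:
P₁ = 2.69×10⁻⁹ W, P₂ = 1.51×10⁻⁹ W
P_tot = 4.21×10⁻⁹ W → 10 log₁₀(P_tot / 10⁻³) = −53.8 dBm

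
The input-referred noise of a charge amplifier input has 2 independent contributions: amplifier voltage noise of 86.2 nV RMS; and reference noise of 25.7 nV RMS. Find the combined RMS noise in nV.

89.9 nV

Uncorrelated sources add in power (mean-square): V_tot = √(ΣV_i²)
V_tot = √[(8.62×10⁻⁸)² + (2.57×10⁻⁸)²] = 8.99×10⁻⁸ V = 89.9 nV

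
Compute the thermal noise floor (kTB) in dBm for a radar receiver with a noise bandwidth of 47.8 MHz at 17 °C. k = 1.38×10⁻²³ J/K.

−97.2 dBm

T = 17 °C + 273.15 = 290.15 K
P_n = kTB = 1.38×10⁻²³ × 290.15 × 4.78×10⁷ = 1.91×10⁻¹³ W
In dBm: 10 log₁₀(1.91×10⁻¹³ / 10⁻³) = −97.2 dBm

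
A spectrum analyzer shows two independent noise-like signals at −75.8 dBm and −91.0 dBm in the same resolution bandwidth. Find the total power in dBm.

Convert to linear, add, convert back:
P₁ = 2.63×10⁻¹¹ W, P₂ = 7.94×10⁻¹³ W
P_tot = 2.71×10⁻¹¹ W → 10 log₁₀(P_tot / 10⁻³) = −75.7 dBm

−75.7 dBm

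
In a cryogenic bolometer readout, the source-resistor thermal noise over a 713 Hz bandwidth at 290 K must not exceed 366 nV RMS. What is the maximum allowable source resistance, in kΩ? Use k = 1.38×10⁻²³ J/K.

Johnson–Nyquist: V_n = √(4kTRB) ⇒ R = V_n² / (4kTB)
4kTB = 4 × 1.38×10⁻²³ × 290 × 7.13×10² = 1.14×10⁻¹⁷
R = (3.66×10⁻⁷)² / 1.14×10⁻¹⁷ = 1.17×10⁴ Ω = 11.7 kΩ

11.7 kΩ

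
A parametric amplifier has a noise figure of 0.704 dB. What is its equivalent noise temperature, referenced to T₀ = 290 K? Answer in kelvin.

51.0 K

F = 10^(0.704/10) = 1.17598
T_e = (F − 1)·T₀ = (1.17598 − 1) × 290 = 51.0 K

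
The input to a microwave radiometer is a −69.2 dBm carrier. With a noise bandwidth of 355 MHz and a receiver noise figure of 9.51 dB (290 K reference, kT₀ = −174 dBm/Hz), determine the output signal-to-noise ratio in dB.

9.8 dB

Noise floor: N = −174 + 10 log₁₀(B) + NF
10 log₁₀(3.55×10⁸) = 85.5 dB
N = −174 + 85.5 + 9.51 = −78.99 dBm
SNR = P_sig − N = −69.2 − (−78.99) = 9.79 dB → 9.8 dB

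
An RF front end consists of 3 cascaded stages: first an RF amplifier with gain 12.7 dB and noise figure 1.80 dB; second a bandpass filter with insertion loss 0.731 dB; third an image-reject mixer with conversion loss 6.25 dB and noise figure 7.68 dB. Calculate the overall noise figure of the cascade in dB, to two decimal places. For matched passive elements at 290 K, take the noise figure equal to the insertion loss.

Convert to linear (a loss of L dB is a gain of −L dB): F_i = 10^(NF_i/10), G_i = 10^(G_i,dB/10)
  Stage 1: F_1 = 10^(1.80/10) = 1.514, G_1 = 10^(12.7/10) = 18.62
  Stage 2: F_2 = 10^(0.731/10) = 1.183, G_2 = 10^(−0.731/10) = 0.8451
  Stage 3: F_3 = 10^(7.68/10) = 5.861, G_3 = 10^(−6.25/10) = 0.2371
Friis cascade:
  F = 1.514 + (1.183 − 1)/18.62 + (5.861 − 1)/15.74 = 1.832
NF = 10 log₁₀(1.832) = 2.63 dB

2.63 dB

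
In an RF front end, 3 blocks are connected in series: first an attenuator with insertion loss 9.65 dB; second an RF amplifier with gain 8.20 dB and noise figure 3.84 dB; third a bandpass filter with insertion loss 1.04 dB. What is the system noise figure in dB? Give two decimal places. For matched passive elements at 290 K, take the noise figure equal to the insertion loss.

Convert to linear (a loss of L dB is a gain of −L dB): F_i = 10^(NF_i/10), G_i = 10^(G_i,dB/10)
  Stage 1: F_1 = 10^(9.65/10) = 9.226, G_1 = 10^(−9.65/10) = 0.1084
  Stage 2: F_2 = 10^(3.84/10) = 2.421, G_2 = 10^(8.20/10) = 6.607
  Stage 3: F_3 = 10^(1.04/10) = 1.271, G_3 = 10^(−1.04/10) = 0.7870
Friis cascade:
  F = 9.226 + (2.421 − 1)/0.1084 + (1.271 − 1)/0.7161 = 22.71
NF = 10 log₁₀(22.71) = 13.56 dB

13.56 dB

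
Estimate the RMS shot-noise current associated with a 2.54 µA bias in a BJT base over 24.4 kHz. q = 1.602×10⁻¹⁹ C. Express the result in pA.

141 pA

I_n = √(2qI·B)
2qI·B = 2 × 1.602×10⁻¹⁹ × 2.54×10⁻⁶ × 2.44×10⁴ = 1.99×10⁻²⁰ A²
I_n = √(1.99×10⁻²⁰) = 1.41×10⁻¹⁰ A = 141 pA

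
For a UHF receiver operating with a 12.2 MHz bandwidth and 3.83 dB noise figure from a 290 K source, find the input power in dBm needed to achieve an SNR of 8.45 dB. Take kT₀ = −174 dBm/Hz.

Sensitivity = −174 + 10 log₁₀(B) + NF + SNR_min
= −174 + 70.86 + 3.83 + 8.45
= −90.86 dBm → −90.9 dBm

−90.9 dBm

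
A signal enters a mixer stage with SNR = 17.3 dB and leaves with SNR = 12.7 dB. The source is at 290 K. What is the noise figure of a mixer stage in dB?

4.6 dB

NF (dB) = SNR_in(dB) − SNR_out(dB) when the source is at T₀
NF = 17.3 − 12.7 = 4.6 dB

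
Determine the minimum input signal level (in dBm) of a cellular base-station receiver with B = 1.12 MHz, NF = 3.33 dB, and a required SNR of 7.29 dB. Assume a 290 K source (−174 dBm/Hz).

−102.9 dBm

Sensitivity = −174 + 10 log₁₀(B) + NF + SNR_min
= −174 + 60.49 + 3.33 + 7.29
= −102.89 dBm → −102.9 dBm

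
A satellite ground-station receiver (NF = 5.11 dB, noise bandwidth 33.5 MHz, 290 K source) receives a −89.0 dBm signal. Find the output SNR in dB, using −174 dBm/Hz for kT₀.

4.6 dB

Noise floor: N = −174 + 10 log₁₀(B) + NF
10 log₁₀(3.35×10⁷) = 75.25 dB
N = −174 + 75.25 + 5.11 = −93.64 dBm
SNR = P_sig − N = −89.0 − (−93.64) = 4.64 dB → 4.6 dB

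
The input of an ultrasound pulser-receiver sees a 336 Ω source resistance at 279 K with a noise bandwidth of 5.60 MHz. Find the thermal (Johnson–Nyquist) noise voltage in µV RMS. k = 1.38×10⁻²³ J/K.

V_n = √(4kTRB)
4kTRB = 4 × 1.38×10⁻²³ × 279 × 3.36×10² × 5.60×10⁶ = 2.90×10⁻¹¹ V²
V_n = √(2.90×10⁻¹¹) = 5.38×10⁻⁶ V = 5.38 µV

5.38 µV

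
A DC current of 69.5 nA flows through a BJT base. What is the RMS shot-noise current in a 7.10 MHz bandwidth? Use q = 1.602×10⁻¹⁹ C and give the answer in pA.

I_n = √(2qI·B)
2qI·B = 2 × 1.602×10⁻¹⁹ × 6.95×10⁻⁸ × 7.10×10⁶ = 1.58×10⁻¹⁹ A²
I_n = √(1.58×10⁻¹⁹) = 3.98×10⁻¹⁰ A = 398 pA

398 pA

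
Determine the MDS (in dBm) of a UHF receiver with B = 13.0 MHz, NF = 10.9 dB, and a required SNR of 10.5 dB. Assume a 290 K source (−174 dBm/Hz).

−81.5 dBm

Sensitivity = −174 + 10 log₁₀(B) + NF + SNR_min
= −174 + 71.14 + 10.9 + 10.5
= −81.46 dBm → −81.5 dBm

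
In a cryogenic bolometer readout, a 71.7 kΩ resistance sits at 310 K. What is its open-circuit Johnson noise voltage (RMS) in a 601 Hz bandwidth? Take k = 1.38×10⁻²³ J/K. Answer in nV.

859 nV

V_n = √(4kTRB)
4kTRB = 4 × 1.38×10⁻²³ × 310 × 7.17×10⁴ × 6.01×10² = 7.37×10⁻¹³ V²
V_n = √(7.37×10⁻¹³) = 8.59×10⁻⁷ V = 859 nV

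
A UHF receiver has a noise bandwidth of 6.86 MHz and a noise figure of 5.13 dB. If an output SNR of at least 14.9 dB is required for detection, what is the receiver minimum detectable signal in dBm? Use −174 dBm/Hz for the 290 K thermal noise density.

−85.6 dBm

Sensitivity = −174 + 10 log₁₀(B) + NF + SNR_min
= −174 + 68.36 + 5.13 + 14.9
= −85.61 dBm → −85.6 dBm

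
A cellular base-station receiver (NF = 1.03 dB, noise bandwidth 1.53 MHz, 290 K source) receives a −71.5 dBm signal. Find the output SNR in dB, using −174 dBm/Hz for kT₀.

39.6 dB

Noise floor: N = −174 + 10 log₁₀(B) + NF
10 log₁₀(1.53×10⁶) = 61.85 dB
N = −174 + 61.85 + 1.03 = −111.12 dBm
SNR = P_sig − N = −71.5 − (−111.12) = 39.62 dB → 39.6 dB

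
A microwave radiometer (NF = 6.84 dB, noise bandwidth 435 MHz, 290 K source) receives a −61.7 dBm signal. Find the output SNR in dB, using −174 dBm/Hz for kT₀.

19.1 dB

Noise floor: N = −174 + 10 log₁₀(B) + NF
10 log₁₀(4.35×10⁸) = 86.38 dB
N = −174 + 86.38 + 6.84 = −80.78 dBm
SNR = P_sig − N = −61.7 − (−80.78) = 19.08 dB → 19.1 dB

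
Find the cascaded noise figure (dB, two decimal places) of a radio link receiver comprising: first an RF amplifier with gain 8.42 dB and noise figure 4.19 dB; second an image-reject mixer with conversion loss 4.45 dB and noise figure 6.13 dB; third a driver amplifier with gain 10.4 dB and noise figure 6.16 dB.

Convert to linear (a loss of L dB is a gain of −L dB): F_i = 10^(NF_i/10), G_i = 10^(G_i,dB/10)
  Stage 1: F_1 = 10^(4.19/10) = 2.624, G_1 = 10^(8.42/10) = 6.950
  Stage 2: F_2 = 10^(6.13/10) = 4.102, G_2 = 10^(−4.45/10) = 0.3589
  Stage 3: F_3 = 10^(6.16/10) = 4.130, G_3 = 10^(10.4/10) = 10.96
Friis cascade:
  F = 2.624 + (4.102 − 1)/6.950 + (4.130 − 1)/2.495 = 4.325
NF = 10 log₁₀(4.325) = 6.36 dB

6.36 dB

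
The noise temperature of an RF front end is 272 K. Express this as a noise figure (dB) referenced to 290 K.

2.87 dB

F = 1 + T_e/T₀ = 1 + 272/290 = 1.93793
NF = 10 log₁₀(1.93793) = 2.87 dB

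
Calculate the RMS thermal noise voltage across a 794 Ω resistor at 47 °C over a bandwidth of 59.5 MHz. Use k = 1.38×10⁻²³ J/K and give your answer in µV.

28.9 µV

T = 47 °C + 273.15 = 320.15 K
V_n = √(4kTRB)
4kTRB = 4 × 1.38×10⁻²³ × 320.15 × 7.94×10² × 5.95×10⁷ = 8.35×10⁻¹⁰ V²
V_n = √(8.35×10⁻¹⁰) = 2.89×10⁻⁵ V = 28.9 µV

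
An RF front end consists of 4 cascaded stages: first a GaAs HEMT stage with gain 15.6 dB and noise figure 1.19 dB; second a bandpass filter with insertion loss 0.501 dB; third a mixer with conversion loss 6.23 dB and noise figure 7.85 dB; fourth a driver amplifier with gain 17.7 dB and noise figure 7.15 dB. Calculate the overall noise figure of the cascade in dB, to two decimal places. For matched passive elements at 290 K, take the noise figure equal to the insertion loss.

Convert to linear (a loss of L dB is a gain of −L dB): F_i = 10^(NF_i/10), G_i = 10^(G_i,dB/10)
  Stage 1: F_1 = 10^(1.19/10) = 1.315, G_1 = 10^(15.6/10) = 36.31
  Stage 2: F_2 = 10^(0.501/10) = 1.122, G_2 = 10^(−0.501/10) = 0.8910
  Stage 3: F_3 = 10^(7.85/10) = 6.095, G_3 = 10^(−6.23/10) = 0.2382
  Stage 4: F_4 = 10^(7.15/10) = 5.188, G_4 = 10^(17.7/10) = 58.88
Friis cascade:
  F = 1.315 + (1.122 − 1)/36.31 + (6.095 − 1)/32.35 + (5.188 − 1)/7.707 = 2.019
NF = 10 log₁₀(2.019) = 3.05 dB

3.05 dB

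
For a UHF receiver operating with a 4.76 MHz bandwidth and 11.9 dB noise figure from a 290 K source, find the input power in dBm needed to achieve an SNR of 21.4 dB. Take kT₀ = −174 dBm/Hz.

Sensitivity = −174 + 10 log₁₀(B) + NF + SNR_min
= −174 + 66.78 + 11.9 + 21.4
= −73.92 dBm → −73.9 dBm

−73.9 dBm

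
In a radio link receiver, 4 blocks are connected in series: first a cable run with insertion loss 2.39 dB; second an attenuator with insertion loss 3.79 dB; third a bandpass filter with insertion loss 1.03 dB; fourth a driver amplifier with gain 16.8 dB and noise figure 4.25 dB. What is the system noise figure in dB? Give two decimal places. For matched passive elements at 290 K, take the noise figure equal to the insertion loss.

11.46 dB

Convert to linear (a loss of L dB is a gain of −L dB): F_i = 10^(NF_i/10), G_i = 10^(G_i,dB/10)
  Stage 1: F_1 = 10^(2.39/10) = 1.734, G_1 = 10^(−2.39/10) = 0.5768
  Stage 2: F_2 = 10^(3.79/10) = 2.393, G_2 = 10^(−3.79/10) = 0.4178
  Stage 3: F_3 = 10^(1.03/10) = 1.268, G_3 = 10^(−1.03/10) = 0.7889
  Stage 4: F_4 = 10^(4.25/10) = 2.661, G_4 = 10^(16.8/10) = 47.86
Friis cascade:
  F = 1.734 + (2.393 − 1)/0.5768 + (1.268 − 1)/0.2410 + (2.661 − 1)/0.1901 = 14.00
NF = 10 log₁₀(14.00) = 11.46 dB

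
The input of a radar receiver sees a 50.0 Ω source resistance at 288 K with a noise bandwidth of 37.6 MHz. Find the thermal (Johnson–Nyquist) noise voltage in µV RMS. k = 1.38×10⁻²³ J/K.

V_n = √(4kTRB)
4kTRB = 4 × 1.38×10⁻²³ × 288 × 5.00×10¹ × 3.76×10⁷ = 2.99×10⁻¹¹ V²
V_n = √(2.99×10⁻¹¹) = 5.47×10⁻⁶ V = 5.47 µV

5.47 µV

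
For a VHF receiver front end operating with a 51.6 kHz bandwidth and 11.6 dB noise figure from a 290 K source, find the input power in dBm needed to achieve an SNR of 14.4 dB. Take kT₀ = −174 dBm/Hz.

Sensitivity = −174 + 10 log₁₀(B) + NF + SNR_min
= −174 + 47.13 + 11.6 + 14.4
= −100.87 dBm → −100.9 dBm

−100.9 dBm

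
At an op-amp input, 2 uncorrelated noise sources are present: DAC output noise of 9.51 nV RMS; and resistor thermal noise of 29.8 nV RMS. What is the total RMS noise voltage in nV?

31.3 nV

Uncorrelated sources add in power (mean-square): V_tot = √(ΣV_i²)
V_tot = √[(9.51×10⁻⁹)² + (2.98×10⁻⁸)²] = 3.13×10⁻⁸ V = 31.3 nV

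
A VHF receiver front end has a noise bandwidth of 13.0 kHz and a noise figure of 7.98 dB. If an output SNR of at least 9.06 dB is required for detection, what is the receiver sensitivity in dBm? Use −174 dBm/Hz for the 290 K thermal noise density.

−115.8 dBm

Sensitivity = −174 + 10 log₁₀(B) + NF + SNR_min
= −174 + 41.14 + 7.98 + 9.06
= −115.82 dBm → −115.8 dBm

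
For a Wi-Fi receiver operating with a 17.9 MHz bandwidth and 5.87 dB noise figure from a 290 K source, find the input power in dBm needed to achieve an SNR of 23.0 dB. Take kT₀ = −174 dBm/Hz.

Sensitivity = −174 + 10 log₁₀(B) + NF + SNR_min
= −174 + 72.53 + 5.87 + 23.0
= −72.60 dBm → −72.6 dBm

−72.6 dBm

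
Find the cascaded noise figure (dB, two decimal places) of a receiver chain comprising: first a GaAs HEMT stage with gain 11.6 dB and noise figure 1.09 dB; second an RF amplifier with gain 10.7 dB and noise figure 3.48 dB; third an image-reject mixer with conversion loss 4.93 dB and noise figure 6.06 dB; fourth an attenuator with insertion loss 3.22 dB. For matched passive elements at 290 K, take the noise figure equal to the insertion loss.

1.49 dB

Convert to linear (a loss of L dB is a gain of −L dB): F_i = 10^(NF_i/10), G_i = 10^(G_i,dB/10)
  Stage 1: F_1 = 10^(1.09/10) = 1.285, G_1 = 10^(11.6/10) = 14.45
  Stage 2: F_2 = 10^(3.48/10) = 2.228, G_2 = 10^(10.7/10) = 11.75
  Stage 3: F_3 = 10^(6.06/10) = 4.036, G_3 = 10^(−4.93/10) = 0.3214
  Stage 4: F_4 = 10^(3.22/10) = 2.099, G_4 = 10^(−3.22/10) = 0.4764
Friis cascade:
  F = 1.285 + (2.228 − 1)/14.45 + (4.036 − 1)/169.8 + (2.099 − 1)/54.58 = 1.408
NF = 10 log₁₀(1.408) = 1.49 dB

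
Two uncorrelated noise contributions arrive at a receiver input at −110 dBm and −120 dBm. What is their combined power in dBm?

Convert to linear, add, convert back:
P₁ = 1.00×10⁻¹⁴ W, P₂ = 1.00×10⁻¹⁵ W
P_tot = 1.10×10⁻¹⁴ W → 10 log₁₀(P_tot / 10⁻³) = −109.6 dBm

−109.6 dBm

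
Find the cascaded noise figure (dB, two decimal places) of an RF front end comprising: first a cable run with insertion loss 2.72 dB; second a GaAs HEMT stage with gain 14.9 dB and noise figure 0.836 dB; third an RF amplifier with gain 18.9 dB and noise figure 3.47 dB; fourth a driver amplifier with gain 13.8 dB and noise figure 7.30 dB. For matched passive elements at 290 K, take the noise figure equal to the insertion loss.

Convert to linear (a loss of L dB is a gain of −L dB): F_i = 10^(NF_i/10), G_i = 10^(G_i,dB/10)
  Stage 1: F_1 = 10^(2.72/10) = 1.871, G_1 = 10^(−2.72/10) = 0.5346
  Stage 2: F_2 = 10^(0.836/10) = 1.212, G_2 = 10^(14.9/10) = 30.90
  Stage 3: F_3 = 10^(3.47/10) = 2.223, G_3 = 10^(18.9/10) = 77.62
  Stage 4: F_4 = 10^(7.30/10) = 5.370, G_4 = 10^(13.8/10) = 23.99
Friis cascade:
  F = 1.871 + (1.212 − 1)/0.5346 + (2.223 − 1)/16.52 + (5.370 − 1)/1282 = 2.345
NF = 10 log₁₀(2.345) = 3.70 dB

3.70 dB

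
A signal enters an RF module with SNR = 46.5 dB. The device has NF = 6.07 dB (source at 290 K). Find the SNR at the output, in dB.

40.43 dB

By definition F = SNR_in/SNR_out, so in dB: SNR_out = SNR_in − NF
SNR_out = 46.5 − 6.07 = 40.43 dB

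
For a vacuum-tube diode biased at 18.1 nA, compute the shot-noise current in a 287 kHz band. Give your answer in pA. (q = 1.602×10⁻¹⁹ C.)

40.8 pA

I_n = √(2qI·B)
2qI·B = 2 × 1.602×10⁻¹⁹ × 1.81×10⁻⁸ × 2.87×10⁵ = 1.66×10⁻²¹ A²
I_n = √(1.66×10⁻²¹) = 4.08×10⁻¹¹ A = 40.8 pA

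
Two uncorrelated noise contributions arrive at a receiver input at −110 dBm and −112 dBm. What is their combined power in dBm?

−107.9 dBm

Convert to linear, add, convert back:
P₁ = 1.00×10⁻¹⁴ W, P₂ = 6.31×10⁻¹⁵ W
P_tot = 1.63×10⁻¹⁴ W → 10 log₁₀(P_tot / 10⁻³) = −107.9 dBm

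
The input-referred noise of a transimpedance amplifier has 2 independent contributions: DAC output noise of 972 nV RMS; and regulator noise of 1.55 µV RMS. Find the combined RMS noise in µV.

1.83 µV

Uncorrelated sources add in power (mean-square): V_tot = √(ΣV_i²)
V_tot = √[(9.72×10⁻⁷)² + (1.55×10⁻⁶)²] = 1.83×10⁻⁶ V = 1.83 µV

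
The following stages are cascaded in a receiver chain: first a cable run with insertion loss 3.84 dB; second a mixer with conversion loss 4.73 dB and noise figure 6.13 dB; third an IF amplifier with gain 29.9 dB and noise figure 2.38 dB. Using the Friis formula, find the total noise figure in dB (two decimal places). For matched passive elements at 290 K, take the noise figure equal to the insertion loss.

11.81 dB

Convert to linear (a loss of L dB is a gain of −L dB): F_i = 10^(NF_i/10), G_i = 10^(G_i,dB/10)
  Stage 1: F_1 = 10^(3.84/10) = 2.421, G_1 = 10^(−3.84/10) = 0.4130
  Stage 2: F_2 = 10^(6.13/10) = 4.102, G_2 = 10^(−4.73/10) = 0.3365
  Stage 3: F_3 = 10^(2.38/10) = 1.730, G_3 = 10^(29.9/10) = 977.2
Friis cascade:
  F = 2.421 + (4.102 − 1)/0.4130 + (1.730 − 1)/0.1390 = 15.18
NF = 10 log₁₀(15.18) = 11.81 dB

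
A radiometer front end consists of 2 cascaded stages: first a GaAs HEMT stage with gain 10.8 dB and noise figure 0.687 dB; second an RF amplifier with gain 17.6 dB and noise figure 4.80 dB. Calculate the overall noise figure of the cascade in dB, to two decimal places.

Convert to linear (a loss of L dB is a gain of −L dB): F_i = 10^(NF_i/10), G_i = 10^(G_i,dB/10)
  Stage 1: F_1 = 10^(0.687/10) = 1.171, G_1 = 10^(10.8/10) = 12.02
  Stage 2: F_2 = 10^(4.80/10) = 3.020, G_2 = 10^(17.6/10) = 57.54
Friis cascade:
  F = 1.171 + (3.020 − 1)/12.02 = 1.339
NF = 10 log₁₀(1.339) = 1.27 dB

1.27 dB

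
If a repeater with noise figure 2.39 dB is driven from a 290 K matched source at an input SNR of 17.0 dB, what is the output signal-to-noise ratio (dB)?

14.61 dB

By definition F = SNR_in/SNR_out, so in dB: SNR_out = SNR_in − NF
SNR_out = 17.0 − 2.39 = 14.61 dB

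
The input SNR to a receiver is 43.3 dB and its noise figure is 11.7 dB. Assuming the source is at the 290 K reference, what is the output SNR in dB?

By definition F = SNR_in/SNR_out, so in dB: SNR_out = SNR_in − NF
SNR_out = 43.3 − 11.7 = 31.6 dB

31.6 dB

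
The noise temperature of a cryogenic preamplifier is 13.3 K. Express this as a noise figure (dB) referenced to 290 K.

0.195 dB

F = 1 + T_e/T₀ = 1 + 13.3/290 = 1.04586
NF = 10 log₁₀(1.04586) = 0.195 dB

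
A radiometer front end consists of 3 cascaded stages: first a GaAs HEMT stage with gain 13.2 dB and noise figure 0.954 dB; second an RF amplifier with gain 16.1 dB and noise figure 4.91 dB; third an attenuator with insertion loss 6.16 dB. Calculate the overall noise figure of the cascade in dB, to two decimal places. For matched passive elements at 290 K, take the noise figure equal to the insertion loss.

Convert to linear (a loss of L dB is a gain of −L dB): F_i = 10^(NF_i/10), G_i = 10^(G_i,dB/10)
  Stage 1: F_1 = 10^(0.954/10) = 1.246, G_1 = 10^(13.2/10) = 20.89
  Stage 2: F_2 = 10^(4.91/10) = 3.097, G_2 = 10^(16.1/10) = 40.74
  Stage 3: F_3 = 10^(6.16/10) = 4.130, G_3 = 10^(−6.16/10) = 0.2421
Friis cascade:
  F = 1.246 + (3.097 − 1)/20.89 + (4.130 − 1)/851.1 = 1.350
NF = 10 log₁₀(1.350) = 1.30 dB

1.30 dB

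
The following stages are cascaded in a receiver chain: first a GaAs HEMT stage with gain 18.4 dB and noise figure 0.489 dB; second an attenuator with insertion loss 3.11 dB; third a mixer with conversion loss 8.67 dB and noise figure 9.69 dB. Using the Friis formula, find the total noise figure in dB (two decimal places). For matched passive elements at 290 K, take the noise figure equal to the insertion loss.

Convert to linear (a loss of L dB is a gain of −L dB): F_i = 10^(NF_i/10), G_i = 10^(G_i,dB/10)
  Stage 1: F_1 = 10^(0.489/10) = 1.119, G_1 = 10^(18.4/10) = 69.18
  Stage 2: F_2 = 10^(3.11/10) = 2.046, G_2 = 10^(−3.11/10) = 0.4887
  Stage 3: F_3 = 10^(9.69/10) = 9.311, G_3 = 10^(−8.67/10) = 0.1358
Friis cascade:
  F = 1.119 + (2.046 − 1)/69.18 + (9.311 − 1)/33.81 = 1.380
NF = 10 log₁₀(1.380) = 1.40 dB

1.40 dB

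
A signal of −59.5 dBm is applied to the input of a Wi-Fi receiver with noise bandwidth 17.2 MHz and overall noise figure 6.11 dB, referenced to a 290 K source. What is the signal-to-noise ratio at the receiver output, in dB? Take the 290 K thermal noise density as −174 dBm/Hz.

36.0 dB

Noise floor: N = −174 + 10 log₁₀(B) + NF
10 log₁₀(1.72×10⁷) = 72.36 dB
N = −174 + 72.36 + 6.11 = −95.53 dBm
SNR = P_sig − N = −59.5 − (−95.53) = 36.03 dB → 36.0 dB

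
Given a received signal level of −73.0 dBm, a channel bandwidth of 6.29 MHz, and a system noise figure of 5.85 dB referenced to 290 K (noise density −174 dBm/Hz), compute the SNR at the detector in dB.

Noise floor: N = −174 + 10 log₁₀(B) + NF
10 log₁₀(6.29×10⁶) = 67.99 dB
N = −174 + 67.99 + 5.85 = −100.16 dBm
SNR = P_sig − N = −73.0 − (−100.16) = 27.16 dB → 27.2 dB

27.2 dB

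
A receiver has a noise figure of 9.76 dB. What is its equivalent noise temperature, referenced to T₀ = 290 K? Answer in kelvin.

F = 10^(9.76/10) = 9.46237
T_e = (F − 1)·T₀ = (9.46237 − 1) × 290 = 2454 K

2454 K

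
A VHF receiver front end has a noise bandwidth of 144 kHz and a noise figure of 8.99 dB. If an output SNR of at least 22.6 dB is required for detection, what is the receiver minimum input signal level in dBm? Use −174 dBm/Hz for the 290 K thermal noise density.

Sensitivity = −174 + 10 log₁₀(B) + NF + SNR_min
= −174 + 51.58 + 8.99 + 22.6
= −90.83 dBm → −90.8 dBm

−90.8 dBm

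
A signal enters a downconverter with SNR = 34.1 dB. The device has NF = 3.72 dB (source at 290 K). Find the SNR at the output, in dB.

30.38 dB

By definition F = SNR_in/SNR_out, so in dB: SNR_out = SNR_in − NF
SNR_out = 34.1 − 3.72 = 30.38 dB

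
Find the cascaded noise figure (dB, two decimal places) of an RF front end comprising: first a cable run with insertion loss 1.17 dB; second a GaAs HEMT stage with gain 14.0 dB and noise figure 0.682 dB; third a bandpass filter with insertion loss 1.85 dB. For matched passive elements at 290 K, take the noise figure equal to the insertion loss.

Convert to linear (a loss of L dB is a gain of −L dB): F_i = 10^(NF_i/10), G_i = 10^(G_i,dB/10)
  Stage 1: F_1 = 10^(1.17/10) = 1.309, G_1 = 10^(−1.17/10) = 0.7638
  Stage 2: F_2 = 10^(0.682/10) = 1.170, G_2 = 10^(14.0/10) = 25.12
  Stage 3: F_3 = 10^(1.85/10) = 1.531, G_3 = 10^(−1.85/10) = 0.6531
Friis cascade:
  F = 1.309 + (1.170 − 1)/0.7638 + (1.531 − 1)/19.19 = 1.559
NF = 10 log₁₀(1.559) = 1.93 dB

1.93 dB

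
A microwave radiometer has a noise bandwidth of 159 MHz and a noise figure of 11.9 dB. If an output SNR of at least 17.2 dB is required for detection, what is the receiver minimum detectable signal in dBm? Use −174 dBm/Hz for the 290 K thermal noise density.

Sensitivity = −174 + 10 log₁₀(B) + NF + SNR_min
= −174 + 82.01 + 11.9 + 17.2
= −62.89 dBm → −62.9 dBm

−62.9 dBm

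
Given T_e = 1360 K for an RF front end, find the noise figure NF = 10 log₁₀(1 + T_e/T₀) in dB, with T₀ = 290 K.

F = 1 + T_e/T₀ = 1 + 1360/290 = 5.68966
NF = 10 log₁₀(5.68966) = 7.55 dB

7.55 dB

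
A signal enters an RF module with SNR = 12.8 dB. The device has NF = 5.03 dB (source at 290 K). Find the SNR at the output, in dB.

7.77 dB

By definition F = SNR_in/SNR_out, so in dB: SNR_out = SNR_in − NF
SNR_out = 12.8 − 5.03 = 7.77 dB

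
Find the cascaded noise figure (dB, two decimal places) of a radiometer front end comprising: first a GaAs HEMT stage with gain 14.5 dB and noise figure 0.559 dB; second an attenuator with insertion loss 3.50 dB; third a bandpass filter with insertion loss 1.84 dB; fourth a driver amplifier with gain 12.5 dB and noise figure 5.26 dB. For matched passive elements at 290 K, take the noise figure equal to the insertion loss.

Convert to linear (a loss of L dB is a gain of −L dB): F_i = 10^(NF_i/10), G_i = 10^(G_i,dB/10)
  Stage 1: F_1 = 10^(0.559/10) = 1.137, G_1 = 10^(14.5/10) = 28.18
  Stage 2: F_2 = 10^(3.50/10) = 2.239, G_2 = 10^(−3.50/10) = 0.4467
  Stage 3: F_3 = 10^(1.84/10) = 1.528, G_3 = 10^(−1.84/10) = 0.6546
  Stage 4: F_4 = 10^(5.26/10) = 3.357, G_4 = 10^(12.5/10) = 17.78
Friis cascade:
  F = 1.137 + (2.239 − 1)/28.18 + (1.528 − 1)/12.59 + (3.357 − 1)/8.241 = 1.509
NF = 10 log₁₀(1.509) = 1.79 dB

1.79 dB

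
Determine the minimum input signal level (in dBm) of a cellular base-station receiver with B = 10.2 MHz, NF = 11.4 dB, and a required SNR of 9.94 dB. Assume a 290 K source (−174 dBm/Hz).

Sensitivity = −174 + 10 log₁₀(B) + NF + SNR_min
= −174 + 70.09 + 11.4 + 9.94
= −82.57 dBm → −82.6 dBm

−82.6 dBm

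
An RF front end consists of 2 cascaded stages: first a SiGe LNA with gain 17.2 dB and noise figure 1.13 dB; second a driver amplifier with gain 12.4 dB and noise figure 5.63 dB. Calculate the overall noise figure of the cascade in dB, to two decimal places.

1.30 dB

Convert to linear (a loss of L dB is a gain of −L dB): F_i = 10^(NF_i/10), G_i = 10^(G_i,dB/10)
  Stage 1: F_1 = 10^(1.13/10) = 1.297, G_1 = 10^(17.2/10) = 52.48
  Stage 2: F_2 = 10^(5.63/10) = 3.656, G_2 = 10^(12.4/10) = 17.38
Friis cascade:
  F = 1.297 + (3.656 − 1)/52.48 = 1.348
NF = 10 log₁₀(1.348) = 1.30 dB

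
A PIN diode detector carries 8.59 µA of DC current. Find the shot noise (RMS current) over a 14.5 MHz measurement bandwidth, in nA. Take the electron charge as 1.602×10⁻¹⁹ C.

6.32 nA

I_n = √(2qI·B)
2qI·B = 2 × 1.602×10⁻¹⁹ × 8.59×10⁻⁶ × 1.45×10⁷ = 3.99×10⁻¹⁷ A²
I_n = √(3.99×10⁻¹⁷) = 6.32×10⁻⁹ A = 6.32 nA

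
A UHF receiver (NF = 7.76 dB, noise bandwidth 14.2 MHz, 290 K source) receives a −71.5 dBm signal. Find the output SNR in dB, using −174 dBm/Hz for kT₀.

Noise floor: N = −174 + 10 log₁₀(B) + NF
10 log₁₀(1.42×10⁷) = 71.52 dB
N = −174 + 71.52 + 7.76 = −94.72 dBm
SNR = P_sig − N = −71.5 − (−94.72) = 23.22 dB → 23.2 dB

23.2 dB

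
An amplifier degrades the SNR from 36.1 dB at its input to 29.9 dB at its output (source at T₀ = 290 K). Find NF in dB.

NF (dB) = SNR_in(dB) − SNR_out(dB) when the source is at T₀
NF = 36.1 − 29.9 = 6.2 dB

6.2 dB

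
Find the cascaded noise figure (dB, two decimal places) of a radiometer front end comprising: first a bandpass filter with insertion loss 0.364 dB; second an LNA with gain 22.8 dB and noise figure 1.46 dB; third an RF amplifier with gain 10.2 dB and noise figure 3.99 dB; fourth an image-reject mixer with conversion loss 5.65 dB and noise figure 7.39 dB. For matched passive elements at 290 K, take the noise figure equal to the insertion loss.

Convert to linear (a loss of L dB is a gain of −L dB): F_i = 10^(NF_i/10), G_i = 10^(G_i,dB/10)
  Stage 1: F_1 = 10^(0.364/10) = 1.087, G_1 = 10^(−0.364/10) = 0.9196
  Stage 2: F_2 = 10^(1.46/10) = 1.400, G_2 = 10^(22.8/10) = 190.5
  Stage 3: F_3 = 10^(3.99/10) = 2.506, G_3 = 10^(10.2/10) = 10.47
  Stage 4: F_4 = 10^(7.39/10) = 5.483, G_4 = 10^(−5.65/10) = 0.2723
Friis cascade:
  F = 1.087 + (1.400 − 1)/0.9196 + (2.506 − 1)/175.2 + (5.483 − 1)/1835 = 1.533
NF = 10 log₁₀(1.533) = 1.86 dB

1.86 dB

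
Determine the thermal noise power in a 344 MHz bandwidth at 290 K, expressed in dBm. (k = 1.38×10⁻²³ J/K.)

P_n = kTB = 1.38×10⁻²³ × 290 × 3.44×10⁸ = 1.38×10⁻¹² W
In dBm: 10 log₁₀(1.38×10⁻¹² / 10⁻³) = −88.6 dBm

−88.6 dBm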